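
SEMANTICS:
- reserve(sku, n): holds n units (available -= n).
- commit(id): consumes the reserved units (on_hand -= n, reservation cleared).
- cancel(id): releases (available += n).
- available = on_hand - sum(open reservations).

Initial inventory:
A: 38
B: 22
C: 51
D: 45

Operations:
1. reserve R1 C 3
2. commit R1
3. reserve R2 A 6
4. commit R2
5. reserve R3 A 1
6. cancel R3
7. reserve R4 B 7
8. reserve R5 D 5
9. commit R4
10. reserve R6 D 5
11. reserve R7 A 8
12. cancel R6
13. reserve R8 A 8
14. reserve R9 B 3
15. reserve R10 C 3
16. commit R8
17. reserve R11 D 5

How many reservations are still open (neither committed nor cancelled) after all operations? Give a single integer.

Answer: 5

Derivation:
Step 1: reserve R1 C 3 -> on_hand[A=38 B=22 C=51 D=45] avail[A=38 B=22 C=48 D=45] open={R1}
Step 2: commit R1 -> on_hand[A=38 B=22 C=48 D=45] avail[A=38 B=22 C=48 D=45] open={}
Step 3: reserve R2 A 6 -> on_hand[A=38 B=22 C=48 D=45] avail[A=32 B=22 C=48 D=45] open={R2}
Step 4: commit R2 -> on_hand[A=32 B=22 C=48 D=45] avail[A=32 B=22 C=48 D=45] open={}
Step 5: reserve R3 A 1 -> on_hand[A=32 B=22 C=48 D=45] avail[A=31 B=22 C=48 D=45] open={R3}
Step 6: cancel R3 -> on_hand[A=32 B=22 C=48 D=45] avail[A=32 B=22 C=48 D=45] open={}
Step 7: reserve R4 B 7 -> on_hand[A=32 B=22 C=48 D=45] avail[A=32 B=15 C=48 D=45] open={R4}
Step 8: reserve R5 D 5 -> on_hand[A=32 B=22 C=48 D=45] avail[A=32 B=15 C=48 D=40] open={R4,R5}
Step 9: commit R4 -> on_hand[A=32 B=15 C=48 D=45] avail[A=32 B=15 C=48 D=40] open={R5}
Step 10: reserve R6 D 5 -> on_hand[A=32 B=15 C=48 D=45] avail[A=32 B=15 C=48 D=35] open={R5,R6}
Step 11: reserve R7 A 8 -> on_hand[A=32 B=15 C=48 D=45] avail[A=24 B=15 C=48 D=35] open={R5,R6,R7}
Step 12: cancel R6 -> on_hand[A=32 B=15 C=48 D=45] avail[A=24 B=15 C=48 D=40] open={R5,R7}
Step 13: reserve R8 A 8 -> on_hand[A=32 B=15 C=48 D=45] avail[A=16 B=15 C=48 D=40] open={R5,R7,R8}
Step 14: reserve R9 B 3 -> on_hand[A=32 B=15 C=48 D=45] avail[A=16 B=12 C=48 D=40] open={R5,R7,R8,R9}
Step 15: reserve R10 C 3 -> on_hand[A=32 B=15 C=48 D=45] avail[A=16 B=12 C=45 D=40] open={R10,R5,R7,R8,R9}
Step 16: commit R8 -> on_hand[A=24 B=15 C=48 D=45] avail[A=16 B=12 C=45 D=40] open={R10,R5,R7,R9}
Step 17: reserve R11 D 5 -> on_hand[A=24 B=15 C=48 D=45] avail[A=16 B=12 C=45 D=35] open={R10,R11,R5,R7,R9}
Open reservations: ['R10', 'R11', 'R5', 'R7', 'R9'] -> 5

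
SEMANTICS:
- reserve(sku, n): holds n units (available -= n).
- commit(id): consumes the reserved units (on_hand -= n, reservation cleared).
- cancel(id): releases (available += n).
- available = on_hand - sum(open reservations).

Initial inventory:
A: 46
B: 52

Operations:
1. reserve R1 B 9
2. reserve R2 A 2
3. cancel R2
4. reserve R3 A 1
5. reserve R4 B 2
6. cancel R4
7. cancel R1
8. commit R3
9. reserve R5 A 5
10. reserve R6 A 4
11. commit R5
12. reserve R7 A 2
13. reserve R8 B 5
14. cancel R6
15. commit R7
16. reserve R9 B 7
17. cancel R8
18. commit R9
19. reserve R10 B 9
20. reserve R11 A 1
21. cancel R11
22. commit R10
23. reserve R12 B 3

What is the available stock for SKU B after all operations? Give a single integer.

Step 1: reserve R1 B 9 -> on_hand[A=46 B=52] avail[A=46 B=43] open={R1}
Step 2: reserve R2 A 2 -> on_hand[A=46 B=52] avail[A=44 B=43] open={R1,R2}
Step 3: cancel R2 -> on_hand[A=46 B=52] avail[A=46 B=43] open={R1}
Step 4: reserve R3 A 1 -> on_hand[A=46 B=52] avail[A=45 B=43] open={R1,R3}
Step 5: reserve R4 B 2 -> on_hand[A=46 B=52] avail[A=45 B=41] open={R1,R3,R4}
Step 6: cancel R4 -> on_hand[A=46 B=52] avail[A=45 B=43] open={R1,R3}
Step 7: cancel R1 -> on_hand[A=46 B=52] avail[A=45 B=52] open={R3}
Step 8: commit R3 -> on_hand[A=45 B=52] avail[A=45 B=52] open={}
Step 9: reserve R5 A 5 -> on_hand[A=45 B=52] avail[A=40 B=52] open={R5}
Step 10: reserve R6 A 4 -> on_hand[A=45 B=52] avail[A=36 B=52] open={R5,R6}
Step 11: commit R5 -> on_hand[A=40 B=52] avail[A=36 B=52] open={R6}
Step 12: reserve R7 A 2 -> on_hand[A=40 B=52] avail[A=34 B=52] open={R6,R7}
Step 13: reserve R8 B 5 -> on_hand[A=40 B=52] avail[A=34 B=47] open={R6,R7,R8}
Step 14: cancel R6 -> on_hand[A=40 B=52] avail[A=38 B=47] open={R7,R8}
Step 15: commit R7 -> on_hand[A=38 B=52] avail[A=38 B=47] open={R8}
Step 16: reserve R9 B 7 -> on_hand[A=38 B=52] avail[A=38 B=40] open={R8,R9}
Step 17: cancel R8 -> on_hand[A=38 B=52] avail[A=38 B=45] open={R9}
Step 18: commit R9 -> on_hand[A=38 B=45] avail[A=38 B=45] open={}
Step 19: reserve R10 B 9 -> on_hand[A=38 B=45] avail[A=38 B=36] open={R10}
Step 20: reserve R11 A 1 -> on_hand[A=38 B=45] avail[A=37 B=36] open={R10,R11}
Step 21: cancel R11 -> on_hand[A=38 B=45] avail[A=38 B=36] open={R10}
Step 22: commit R10 -> on_hand[A=38 B=36] avail[A=38 B=36] open={}
Step 23: reserve R12 B 3 -> on_hand[A=38 B=36] avail[A=38 B=33] open={R12}
Final available[B] = 33

Answer: 33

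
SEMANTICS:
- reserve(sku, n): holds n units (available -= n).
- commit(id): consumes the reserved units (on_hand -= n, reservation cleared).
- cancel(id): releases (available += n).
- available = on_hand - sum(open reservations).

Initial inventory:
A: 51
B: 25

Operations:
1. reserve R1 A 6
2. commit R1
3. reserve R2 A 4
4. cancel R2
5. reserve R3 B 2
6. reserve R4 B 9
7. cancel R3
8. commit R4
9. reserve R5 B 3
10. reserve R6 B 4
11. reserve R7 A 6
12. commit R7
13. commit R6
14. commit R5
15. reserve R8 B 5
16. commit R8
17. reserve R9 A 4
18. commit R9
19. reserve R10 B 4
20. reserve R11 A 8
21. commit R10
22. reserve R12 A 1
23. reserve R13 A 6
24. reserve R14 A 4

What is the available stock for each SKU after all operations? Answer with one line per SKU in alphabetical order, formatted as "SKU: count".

Step 1: reserve R1 A 6 -> on_hand[A=51 B=25] avail[A=45 B=25] open={R1}
Step 2: commit R1 -> on_hand[A=45 B=25] avail[A=45 B=25] open={}
Step 3: reserve R2 A 4 -> on_hand[A=45 B=25] avail[A=41 B=25] open={R2}
Step 4: cancel R2 -> on_hand[A=45 B=25] avail[A=45 B=25] open={}
Step 5: reserve R3 B 2 -> on_hand[A=45 B=25] avail[A=45 B=23] open={R3}
Step 6: reserve R4 B 9 -> on_hand[A=45 B=25] avail[A=45 B=14] open={R3,R4}
Step 7: cancel R3 -> on_hand[A=45 B=25] avail[A=45 B=16] open={R4}
Step 8: commit R4 -> on_hand[A=45 B=16] avail[A=45 B=16] open={}
Step 9: reserve R5 B 3 -> on_hand[A=45 B=16] avail[A=45 B=13] open={R5}
Step 10: reserve R6 B 4 -> on_hand[A=45 B=16] avail[A=45 B=9] open={R5,R6}
Step 11: reserve R7 A 6 -> on_hand[A=45 B=16] avail[A=39 B=9] open={R5,R6,R7}
Step 12: commit R7 -> on_hand[A=39 B=16] avail[A=39 B=9] open={R5,R6}
Step 13: commit R6 -> on_hand[A=39 B=12] avail[A=39 B=9] open={R5}
Step 14: commit R5 -> on_hand[A=39 B=9] avail[A=39 B=9] open={}
Step 15: reserve R8 B 5 -> on_hand[A=39 B=9] avail[A=39 B=4] open={R8}
Step 16: commit R8 -> on_hand[A=39 B=4] avail[A=39 B=4] open={}
Step 17: reserve R9 A 4 -> on_hand[A=39 B=4] avail[A=35 B=4] open={R9}
Step 18: commit R9 -> on_hand[A=35 B=4] avail[A=35 B=4] open={}
Step 19: reserve R10 B 4 -> on_hand[A=35 B=4] avail[A=35 B=0] open={R10}
Step 20: reserve R11 A 8 -> on_hand[A=35 B=4] avail[A=27 B=0] open={R10,R11}
Step 21: commit R10 -> on_hand[A=35 B=0] avail[A=27 B=0] open={R11}
Step 22: reserve R12 A 1 -> on_hand[A=35 B=0] avail[A=26 B=0] open={R11,R12}
Step 23: reserve R13 A 6 -> on_hand[A=35 B=0] avail[A=20 B=0] open={R11,R12,R13}
Step 24: reserve R14 A 4 -> on_hand[A=35 B=0] avail[A=16 B=0] open={R11,R12,R13,R14}

Answer: A: 16
B: 0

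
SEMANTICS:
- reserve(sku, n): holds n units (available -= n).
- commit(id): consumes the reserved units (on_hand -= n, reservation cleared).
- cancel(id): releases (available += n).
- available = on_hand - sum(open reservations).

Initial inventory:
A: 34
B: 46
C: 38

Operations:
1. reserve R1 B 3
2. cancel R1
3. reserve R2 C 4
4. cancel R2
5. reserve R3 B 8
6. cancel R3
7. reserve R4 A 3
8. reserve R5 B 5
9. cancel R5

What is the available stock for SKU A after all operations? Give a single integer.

Answer: 31

Derivation:
Step 1: reserve R1 B 3 -> on_hand[A=34 B=46 C=38] avail[A=34 B=43 C=38] open={R1}
Step 2: cancel R1 -> on_hand[A=34 B=46 C=38] avail[A=34 B=46 C=38] open={}
Step 3: reserve R2 C 4 -> on_hand[A=34 B=46 C=38] avail[A=34 B=46 C=34] open={R2}
Step 4: cancel R2 -> on_hand[A=34 B=46 C=38] avail[A=34 B=46 C=38] open={}
Step 5: reserve R3 B 8 -> on_hand[A=34 B=46 C=38] avail[A=34 B=38 C=38] open={R3}
Step 6: cancel R3 -> on_hand[A=34 B=46 C=38] avail[A=34 B=46 C=38] open={}
Step 7: reserve R4 A 3 -> on_hand[A=34 B=46 C=38] avail[A=31 B=46 C=38] open={R4}
Step 8: reserve R5 B 5 -> on_hand[A=34 B=46 C=38] avail[A=31 B=41 C=38] open={R4,R5}
Step 9: cancel R5 -> on_hand[A=34 B=46 C=38] avail[A=31 B=46 C=38] open={R4}
Final available[A] = 31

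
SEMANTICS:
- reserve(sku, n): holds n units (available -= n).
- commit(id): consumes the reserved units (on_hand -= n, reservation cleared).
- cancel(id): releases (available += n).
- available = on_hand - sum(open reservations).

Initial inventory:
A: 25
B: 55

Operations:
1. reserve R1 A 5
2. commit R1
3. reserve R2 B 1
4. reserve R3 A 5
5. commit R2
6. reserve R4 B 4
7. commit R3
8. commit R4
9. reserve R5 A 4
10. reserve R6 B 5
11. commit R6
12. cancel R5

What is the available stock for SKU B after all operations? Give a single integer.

Step 1: reserve R1 A 5 -> on_hand[A=25 B=55] avail[A=20 B=55] open={R1}
Step 2: commit R1 -> on_hand[A=20 B=55] avail[A=20 B=55] open={}
Step 3: reserve R2 B 1 -> on_hand[A=20 B=55] avail[A=20 B=54] open={R2}
Step 4: reserve R3 A 5 -> on_hand[A=20 B=55] avail[A=15 B=54] open={R2,R3}
Step 5: commit R2 -> on_hand[A=20 B=54] avail[A=15 B=54] open={R3}
Step 6: reserve R4 B 4 -> on_hand[A=20 B=54] avail[A=15 B=50] open={R3,R4}
Step 7: commit R3 -> on_hand[A=15 B=54] avail[A=15 B=50] open={R4}
Step 8: commit R4 -> on_hand[A=15 B=50] avail[A=15 B=50] open={}
Step 9: reserve R5 A 4 -> on_hand[A=15 B=50] avail[A=11 B=50] open={R5}
Step 10: reserve R6 B 5 -> on_hand[A=15 B=50] avail[A=11 B=45] open={R5,R6}
Step 11: commit R6 -> on_hand[A=15 B=45] avail[A=11 B=45] open={R5}
Step 12: cancel R5 -> on_hand[A=15 B=45] avail[A=15 B=45] open={}
Final available[B] = 45

Answer: 45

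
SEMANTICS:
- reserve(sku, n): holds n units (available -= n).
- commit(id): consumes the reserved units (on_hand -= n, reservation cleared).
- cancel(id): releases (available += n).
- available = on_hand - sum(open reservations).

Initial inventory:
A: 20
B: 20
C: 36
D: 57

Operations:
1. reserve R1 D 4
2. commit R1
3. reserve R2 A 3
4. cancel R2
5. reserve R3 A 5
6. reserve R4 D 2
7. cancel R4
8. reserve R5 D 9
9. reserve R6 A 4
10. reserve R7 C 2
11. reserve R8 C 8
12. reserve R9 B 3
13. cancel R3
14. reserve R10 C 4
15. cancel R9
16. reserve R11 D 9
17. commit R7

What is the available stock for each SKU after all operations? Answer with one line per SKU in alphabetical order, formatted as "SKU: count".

Step 1: reserve R1 D 4 -> on_hand[A=20 B=20 C=36 D=57] avail[A=20 B=20 C=36 D=53] open={R1}
Step 2: commit R1 -> on_hand[A=20 B=20 C=36 D=53] avail[A=20 B=20 C=36 D=53] open={}
Step 3: reserve R2 A 3 -> on_hand[A=20 B=20 C=36 D=53] avail[A=17 B=20 C=36 D=53] open={R2}
Step 4: cancel R2 -> on_hand[A=20 B=20 C=36 D=53] avail[A=20 B=20 C=36 D=53] open={}
Step 5: reserve R3 A 5 -> on_hand[A=20 B=20 C=36 D=53] avail[A=15 B=20 C=36 D=53] open={R3}
Step 6: reserve R4 D 2 -> on_hand[A=20 B=20 C=36 D=53] avail[A=15 B=20 C=36 D=51] open={R3,R4}
Step 7: cancel R4 -> on_hand[A=20 B=20 C=36 D=53] avail[A=15 B=20 C=36 D=53] open={R3}
Step 8: reserve R5 D 9 -> on_hand[A=20 B=20 C=36 D=53] avail[A=15 B=20 C=36 D=44] open={R3,R5}
Step 9: reserve R6 A 4 -> on_hand[A=20 B=20 C=36 D=53] avail[A=11 B=20 C=36 D=44] open={R3,R5,R6}
Step 10: reserve R7 C 2 -> on_hand[A=20 B=20 C=36 D=53] avail[A=11 B=20 C=34 D=44] open={R3,R5,R6,R7}
Step 11: reserve R8 C 8 -> on_hand[A=20 B=20 C=36 D=53] avail[A=11 B=20 C=26 D=44] open={R3,R5,R6,R7,R8}
Step 12: reserve R9 B 3 -> on_hand[A=20 B=20 C=36 D=53] avail[A=11 B=17 C=26 D=44] open={R3,R5,R6,R7,R8,R9}
Step 13: cancel R3 -> on_hand[A=20 B=20 C=36 D=53] avail[A=16 B=17 C=26 D=44] open={R5,R6,R7,R8,R9}
Step 14: reserve R10 C 4 -> on_hand[A=20 B=20 C=36 D=53] avail[A=16 B=17 C=22 D=44] open={R10,R5,R6,R7,R8,R9}
Step 15: cancel R9 -> on_hand[A=20 B=20 C=36 D=53] avail[A=16 B=20 C=22 D=44] open={R10,R5,R6,R7,R8}
Step 16: reserve R11 D 9 -> on_hand[A=20 B=20 C=36 D=53] avail[A=16 B=20 C=22 D=35] open={R10,R11,R5,R6,R7,R8}
Step 17: commit R7 -> on_hand[A=20 B=20 C=34 D=53] avail[A=16 B=20 C=22 D=35] open={R10,R11,R5,R6,R8}

Answer: A: 16
B: 20
C: 22
D: 35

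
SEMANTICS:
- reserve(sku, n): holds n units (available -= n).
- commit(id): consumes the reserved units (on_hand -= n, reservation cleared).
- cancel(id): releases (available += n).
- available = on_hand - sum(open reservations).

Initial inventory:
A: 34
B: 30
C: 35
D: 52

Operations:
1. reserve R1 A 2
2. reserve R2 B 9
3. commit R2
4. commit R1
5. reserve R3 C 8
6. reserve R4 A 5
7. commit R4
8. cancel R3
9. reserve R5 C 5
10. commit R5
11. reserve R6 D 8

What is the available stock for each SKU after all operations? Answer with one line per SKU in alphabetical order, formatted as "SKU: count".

Answer: A: 27
B: 21
C: 30
D: 44

Derivation:
Step 1: reserve R1 A 2 -> on_hand[A=34 B=30 C=35 D=52] avail[A=32 B=30 C=35 D=52] open={R1}
Step 2: reserve R2 B 9 -> on_hand[A=34 B=30 C=35 D=52] avail[A=32 B=21 C=35 D=52] open={R1,R2}
Step 3: commit R2 -> on_hand[A=34 B=21 C=35 D=52] avail[A=32 B=21 C=35 D=52] open={R1}
Step 4: commit R1 -> on_hand[A=32 B=21 C=35 D=52] avail[A=32 B=21 C=35 D=52] open={}
Step 5: reserve R3 C 8 -> on_hand[A=32 B=21 C=35 D=52] avail[A=32 B=21 C=27 D=52] open={R3}
Step 6: reserve R4 A 5 -> on_hand[A=32 B=21 C=35 D=52] avail[A=27 B=21 C=27 D=52] open={R3,R4}
Step 7: commit R4 -> on_hand[A=27 B=21 C=35 D=52] avail[A=27 B=21 C=27 D=52] open={R3}
Step 8: cancel R3 -> on_hand[A=27 B=21 C=35 D=52] avail[A=27 B=21 C=35 D=52] open={}
Step 9: reserve R5 C 5 -> on_hand[A=27 B=21 C=35 D=52] avail[A=27 B=21 C=30 D=52] open={R5}
Step 10: commit R5 -> on_hand[A=27 B=21 C=30 D=52] avail[A=27 B=21 C=30 D=52] open={}
Step 11: reserve R6 D 8 -> on_hand[A=27 B=21 C=30 D=52] avail[A=27 B=21 C=30 D=44] open={R6}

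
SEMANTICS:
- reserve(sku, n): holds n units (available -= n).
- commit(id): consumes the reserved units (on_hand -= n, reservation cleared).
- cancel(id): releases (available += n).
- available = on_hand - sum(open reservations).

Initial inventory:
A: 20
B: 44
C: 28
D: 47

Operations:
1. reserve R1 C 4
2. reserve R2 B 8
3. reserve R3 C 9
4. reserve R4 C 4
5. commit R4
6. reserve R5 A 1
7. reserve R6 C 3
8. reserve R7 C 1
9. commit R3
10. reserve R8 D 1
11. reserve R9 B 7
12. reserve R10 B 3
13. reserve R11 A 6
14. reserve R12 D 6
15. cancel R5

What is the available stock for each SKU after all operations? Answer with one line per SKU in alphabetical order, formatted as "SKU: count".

Step 1: reserve R1 C 4 -> on_hand[A=20 B=44 C=28 D=47] avail[A=20 B=44 C=24 D=47] open={R1}
Step 2: reserve R2 B 8 -> on_hand[A=20 B=44 C=28 D=47] avail[A=20 B=36 C=24 D=47] open={R1,R2}
Step 3: reserve R3 C 9 -> on_hand[A=20 B=44 C=28 D=47] avail[A=20 B=36 C=15 D=47] open={R1,R2,R3}
Step 4: reserve R4 C 4 -> on_hand[A=20 B=44 C=28 D=47] avail[A=20 B=36 C=11 D=47] open={R1,R2,R3,R4}
Step 5: commit R4 -> on_hand[A=20 B=44 C=24 D=47] avail[A=20 B=36 C=11 D=47] open={R1,R2,R3}
Step 6: reserve R5 A 1 -> on_hand[A=20 B=44 C=24 D=47] avail[A=19 B=36 C=11 D=47] open={R1,R2,R3,R5}
Step 7: reserve R6 C 3 -> on_hand[A=20 B=44 C=24 D=47] avail[A=19 B=36 C=8 D=47] open={R1,R2,R3,R5,R6}
Step 8: reserve R7 C 1 -> on_hand[A=20 B=44 C=24 D=47] avail[A=19 B=36 C=7 D=47] open={R1,R2,R3,R5,R6,R7}
Step 9: commit R3 -> on_hand[A=20 B=44 C=15 D=47] avail[A=19 B=36 C=7 D=47] open={R1,R2,R5,R6,R7}
Step 10: reserve R8 D 1 -> on_hand[A=20 B=44 C=15 D=47] avail[A=19 B=36 C=7 D=46] open={R1,R2,R5,R6,R7,R8}
Step 11: reserve R9 B 7 -> on_hand[A=20 B=44 C=15 D=47] avail[A=19 B=29 C=7 D=46] open={R1,R2,R5,R6,R7,R8,R9}
Step 12: reserve R10 B 3 -> on_hand[A=20 B=44 C=15 D=47] avail[A=19 B=26 C=7 D=46] open={R1,R10,R2,R5,R6,R7,R8,R9}
Step 13: reserve R11 A 6 -> on_hand[A=20 B=44 C=15 D=47] avail[A=13 B=26 C=7 D=46] open={R1,R10,R11,R2,R5,R6,R7,R8,R9}
Step 14: reserve R12 D 6 -> on_hand[A=20 B=44 C=15 D=47] avail[A=13 B=26 C=7 D=40] open={R1,R10,R11,R12,R2,R5,R6,R7,R8,R9}
Step 15: cancel R5 -> on_hand[A=20 B=44 C=15 D=47] avail[A=14 B=26 C=7 D=40] open={R1,R10,R11,R12,R2,R6,R7,R8,R9}

Answer: A: 14
B: 26
C: 7
D: 40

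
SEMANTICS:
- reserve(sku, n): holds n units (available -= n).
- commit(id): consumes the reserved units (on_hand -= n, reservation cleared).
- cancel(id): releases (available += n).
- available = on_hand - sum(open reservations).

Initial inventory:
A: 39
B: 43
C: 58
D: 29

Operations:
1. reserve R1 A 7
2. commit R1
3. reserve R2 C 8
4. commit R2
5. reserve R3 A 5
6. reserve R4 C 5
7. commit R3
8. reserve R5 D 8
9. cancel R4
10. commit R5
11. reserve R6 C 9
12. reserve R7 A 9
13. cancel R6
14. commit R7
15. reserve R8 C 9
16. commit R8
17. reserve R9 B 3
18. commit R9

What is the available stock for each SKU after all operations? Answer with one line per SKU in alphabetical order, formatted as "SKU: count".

Answer: A: 18
B: 40
C: 41
D: 21

Derivation:
Step 1: reserve R1 A 7 -> on_hand[A=39 B=43 C=58 D=29] avail[A=32 B=43 C=58 D=29] open={R1}
Step 2: commit R1 -> on_hand[A=32 B=43 C=58 D=29] avail[A=32 B=43 C=58 D=29] open={}
Step 3: reserve R2 C 8 -> on_hand[A=32 B=43 C=58 D=29] avail[A=32 B=43 C=50 D=29] open={R2}
Step 4: commit R2 -> on_hand[A=32 B=43 C=50 D=29] avail[A=32 B=43 C=50 D=29] open={}
Step 5: reserve R3 A 5 -> on_hand[A=32 B=43 C=50 D=29] avail[A=27 B=43 C=50 D=29] open={R3}
Step 6: reserve R4 C 5 -> on_hand[A=32 B=43 C=50 D=29] avail[A=27 B=43 C=45 D=29] open={R3,R4}
Step 7: commit R3 -> on_hand[A=27 B=43 C=50 D=29] avail[A=27 B=43 C=45 D=29] open={R4}
Step 8: reserve R5 D 8 -> on_hand[A=27 B=43 C=50 D=29] avail[A=27 B=43 C=45 D=21] open={R4,R5}
Step 9: cancel R4 -> on_hand[A=27 B=43 C=50 D=29] avail[A=27 B=43 C=50 D=21] open={R5}
Step 10: commit R5 -> on_hand[A=27 B=43 C=50 D=21] avail[A=27 B=43 C=50 D=21] open={}
Step 11: reserve R6 C 9 -> on_hand[A=27 B=43 C=50 D=21] avail[A=27 B=43 C=41 D=21] open={R6}
Step 12: reserve R7 A 9 -> on_hand[A=27 B=43 C=50 D=21] avail[A=18 B=43 C=41 D=21] open={R6,R7}
Step 13: cancel R6 -> on_hand[A=27 B=43 C=50 D=21] avail[A=18 B=43 C=50 D=21] open={R7}
Step 14: commit R7 -> on_hand[A=18 B=43 C=50 D=21] avail[A=18 B=43 C=50 D=21] open={}
Step 15: reserve R8 C 9 -> on_hand[A=18 B=43 C=50 D=21] avail[A=18 B=43 C=41 D=21] open={R8}
Step 16: commit R8 -> on_hand[A=18 B=43 C=41 D=21] avail[A=18 B=43 C=41 D=21] open={}
Step 17: reserve R9 B 3 -> on_hand[A=18 B=43 C=41 D=21] avail[A=18 B=40 C=41 D=21] open={R9}
Step 18: commit R9 -> on_hand[A=18 B=40 C=41 D=21] avail[A=18 B=40 C=41 D=21] open={}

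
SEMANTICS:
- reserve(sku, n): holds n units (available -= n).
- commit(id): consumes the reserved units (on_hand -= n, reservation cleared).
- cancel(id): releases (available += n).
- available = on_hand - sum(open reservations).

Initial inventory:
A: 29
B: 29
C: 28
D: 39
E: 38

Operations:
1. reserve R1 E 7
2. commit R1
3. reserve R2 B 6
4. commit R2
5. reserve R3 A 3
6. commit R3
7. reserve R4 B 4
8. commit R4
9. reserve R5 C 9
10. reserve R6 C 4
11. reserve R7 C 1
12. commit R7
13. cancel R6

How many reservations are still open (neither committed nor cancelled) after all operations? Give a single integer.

Step 1: reserve R1 E 7 -> on_hand[A=29 B=29 C=28 D=39 E=38] avail[A=29 B=29 C=28 D=39 E=31] open={R1}
Step 2: commit R1 -> on_hand[A=29 B=29 C=28 D=39 E=31] avail[A=29 B=29 C=28 D=39 E=31] open={}
Step 3: reserve R2 B 6 -> on_hand[A=29 B=29 C=28 D=39 E=31] avail[A=29 B=23 C=28 D=39 E=31] open={R2}
Step 4: commit R2 -> on_hand[A=29 B=23 C=28 D=39 E=31] avail[A=29 B=23 C=28 D=39 E=31] open={}
Step 5: reserve R3 A 3 -> on_hand[A=29 B=23 C=28 D=39 E=31] avail[A=26 B=23 C=28 D=39 E=31] open={R3}
Step 6: commit R3 -> on_hand[A=26 B=23 C=28 D=39 E=31] avail[A=26 B=23 C=28 D=39 E=31] open={}
Step 7: reserve R4 B 4 -> on_hand[A=26 B=23 C=28 D=39 E=31] avail[A=26 B=19 C=28 D=39 E=31] open={R4}
Step 8: commit R4 -> on_hand[A=26 B=19 C=28 D=39 E=31] avail[A=26 B=19 C=28 D=39 E=31] open={}
Step 9: reserve R5 C 9 -> on_hand[A=26 B=19 C=28 D=39 E=31] avail[A=26 B=19 C=19 D=39 E=31] open={R5}
Step 10: reserve R6 C 4 -> on_hand[A=26 B=19 C=28 D=39 E=31] avail[A=26 B=19 C=15 D=39 E=31] open={R5,R6}
Step 11: reserve R7 C 1 -> on_hand[A=26 B=19 C=28 D=39 E=31] avail[A=26 B=19 C=14 D=39 E=31] open={R5,R6,R7}
Step 12: commit R7 -> on_hand[A=26 B=19 C=27 D=39 E=31] avail[A=26 B=19 C=14 D=39 E=31] open={R5,R6}
Step 13: cancel R6 -> on_hand[A=26 B=19 C=27 D=39 E=31] avail[A=26 B=19 C=18 D=39 E=31] open={R5}
Open reservations: ['R5'] -> 1

Answer: 1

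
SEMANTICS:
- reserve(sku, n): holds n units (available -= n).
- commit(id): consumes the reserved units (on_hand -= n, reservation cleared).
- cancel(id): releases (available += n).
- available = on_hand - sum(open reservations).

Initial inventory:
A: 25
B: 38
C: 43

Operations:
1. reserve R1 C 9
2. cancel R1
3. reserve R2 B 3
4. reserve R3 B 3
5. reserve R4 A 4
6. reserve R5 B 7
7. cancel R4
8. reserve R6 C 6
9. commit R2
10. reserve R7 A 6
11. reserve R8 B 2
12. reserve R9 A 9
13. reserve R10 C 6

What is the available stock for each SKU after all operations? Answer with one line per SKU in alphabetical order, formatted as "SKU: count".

Step 1: reserve R1 C 9 -> on_hand[A=25 B=38 C=43] avail[A=25 B=38 C=34] open={R1}
Step 2: cancel R1 -> on_hand[A=25 B=38 C=43] avail[A=25 B=38 C=43] open={}
Step 3: reserve R2 B 3 -> on_hand[A=25 B=38 C=43] avail[A=25 B=35 C=43] open={R2}
Step 4: reserve R3 B 3 -> on_hand[A=25 B=38 C=43] avail[A=25 B=32 C=43] open={R2,R3}
Step 5: reserve R4 A 4 -> on_hand[A=25 B=38 C=43] avail[A=21 B=32 C=43] open={R2,R3,R4}
Step 6: reserve R5 B 7 -> on_hand[A=25 B=38 C=43] avail[A=21 B=25 C=43] open={R2,R3,R4,R5}
Step 7: cancel R4 -> on_hand[A=25 B=38 C=43] avail[A=25 B=25 C=43] open={R2,R3,R5}
Step 8: reserve R6 C 6 -> on_hand[A=25 B=38 C=43] avail[A=25 B=25 C=37] open={R2,R3,R5,R6}
Step 9: commit R2 -> on_hand[A=25 B=35 C=43] avail[A=25 B=25 C=37] open={R3,R5,R6}
Step 10: reserve R7 A 6 -> on_hand[A=25 B=35 C=43] avail[A=19 B=25 C=37] open={R3,R5,R6,R7}
Step 11: reserve R8 B 2 -> on_hand[A=25 B=35 C=43] avail[A=19 B=23 C=37] open={R3,R5,R6,R7,R8}
Step 12: reserve R9 A 9 -> on_hand[A=25 B=35 C=43] avail[A=10 B=23 C=37] open={R3,R5,R6,R7,R8,R9}
Step 13: reserve R10 C 6 -> on_hand[A=25 B=35 C=43] avail[A=10 B=23 C=31] open={R10,R3,R5,R6,R7,R8,R9}

Answer: A: 10
B: 23
C: 31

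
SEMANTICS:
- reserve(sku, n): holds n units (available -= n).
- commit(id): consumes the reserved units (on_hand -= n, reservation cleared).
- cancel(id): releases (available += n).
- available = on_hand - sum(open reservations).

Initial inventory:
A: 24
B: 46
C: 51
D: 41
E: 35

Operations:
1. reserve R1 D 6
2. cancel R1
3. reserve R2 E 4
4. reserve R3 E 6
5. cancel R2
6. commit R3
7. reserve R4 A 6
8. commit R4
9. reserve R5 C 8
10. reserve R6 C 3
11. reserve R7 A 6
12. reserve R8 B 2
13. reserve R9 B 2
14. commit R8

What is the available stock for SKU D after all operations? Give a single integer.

Answer: 41

Derivation:
Step 1: reserve R1 D 6 -> on_hand[A=24 B=46 C=51 D=41 E=35] avail[A=24 B=46 C=51 D=35 E=35] open={R1}
Step 2: cancel R1 -> on_hand[A=24 B=46 C=51 D=41 E=35] avail[A=24 B=46 C=51 D=41 E=35] open={}
Step 3: reserve R2 E 4 -> on_hand[A=24 B=46 C=51 D=41 E=35] avail[A=24 B=46 C=51 D=41 E=31] open={R2}
Step 4: reserve R3 E 6 -> on_hand[A=24 B=46 C=51 D=41 E=35] avail[A=24 B=46 C=51 D=41 E=25] open={R2,R3}
Step 5: cancel R2 -> on_hand[A=24 B=46 C=51 D=41 E=35] avail[A=24 B=46 C=51 D=41 E=29] open={R3}
Step 6: commit R3 -> on_hand[A=24 B=46 C=51 D=41 E=29] avail[A=24 B=46 C=51 D=41 E=29] open={}
Step 7: reserve R4 A 6 -> on_hand[A=24 B=46 C=51 D=41 E=29] avail[A=18 B=46 C=51 D=41 E=29] open={R4}
Step 8: commit R4 -> on_hand[A=18 B=46 C=51 D=41 E=29] avail[A=18 B=46 C=51 D=41 E=29] open={}
Step 9: reserve R5 C 8 -> on_hand[A=18 B=46 C=51 D=41 E=29] avail[A=18 B=46 C=43 D=41 E=29] open={R5}
Step 10: reserve R6 C 3 -> on_hand[A=18 B=46 C=51 D=41 E=29] avail[A=18 B=46 C=40 D=41 E=29] open={R5,R6}
Step 11: reserve R7 A 6 -> on_hand[A=18 B=46 C=51 D=41 E=29] avail[A=12 B=46 C=40 D=41 E=29] open={R5,R6,R7}
Step 12: reserve R8 B 2 -> on_hand[A=18 B=46 C=51 D=41 E=29] avail[A=12 B=44 C=40 D=41 E=29] open={R5,R6,R7,R8}
Step 13: reserve R9 B 2 -> on_hand[A=18 B=46 C=51 D=41 E=29] avail[A=12 B=42 C=40 D=41 E=29] open={R5,R6,R7,R8,R9}
Step 14: commit R8 -> on_hand[A=18 B=44 C=51 D=41 E=29] avail[A=12 B=42 C=40 D=41 E=29] open={R5,R6,R7,R9}
Final available[D] = 41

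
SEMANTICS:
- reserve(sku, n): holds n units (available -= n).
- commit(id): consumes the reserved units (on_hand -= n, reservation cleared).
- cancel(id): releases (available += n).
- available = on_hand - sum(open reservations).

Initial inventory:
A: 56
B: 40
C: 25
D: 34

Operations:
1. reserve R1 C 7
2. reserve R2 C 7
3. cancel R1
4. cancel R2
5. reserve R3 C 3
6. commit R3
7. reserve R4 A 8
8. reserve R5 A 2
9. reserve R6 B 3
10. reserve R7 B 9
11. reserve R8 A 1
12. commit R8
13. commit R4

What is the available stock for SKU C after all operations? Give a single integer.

Step 1: reserve R1 C 7 -> on_hand[A=56 B=40 C=25 D=34] avail[A=56 B=40 C=18 D=34] open={R1}
Step 2: reserve R2 C 7 -> on_hand[A=56 B=40 C=25 D=34] avail[A=56 B=40 C=11 D=34] open={R1,R2}
Step 3: cancel R1 -> on_hand[A=56 B=40 C=25 D=34] avail[A=56 B=40 C=18 D=34] open={R2}
Step 4: cancel R2 -> on_hand[A=56 B=40 C=25 D=34] avail[A=56 B=40 C=25 D=34] open={}
Step 5: reserve R3 C 3 -> on_hand[A=56 B=40 C=25 D=34] avail[A=56 B=40 C=22 D=34] open={R3}
Step 6: commit R3 -> on_hand[A=56 B=40 C=22 D=34] avail[A=56 B=40 C=22 D=34] open={}
Step 7: reserve R4 A 8 -> on_hand[A=56 B=40 C=22 D=34] avail[A=48 B=40 C=22 D=34] open={R4}
Step 8: reserve R5 A 2 -> on_hand[A=56 B=40 C=22 D=34] avail[A=46 B=40 C=22 D=34] open={R4,R5}
Step 9: reserve R6 B 3 -> on_hand[A=56 B=40 C=22 D=34] avail[A=46 B=37 C=22 D=34] open={R4,R5,R6}
Step 10: reserve R7 B 9 -> on_hand[A=56 B=40 C=22 D=34] avail[A=46 B=28 C=22 D=34] open={R4,R5,R6,R7}
Step 11: reserve R8 A 1 -> on_hand[A=56 B=40 C=22 D=34] avail[A=45 B=28 C=22 D=34] open={R4,R5,R6,R7,R8}
Step 12: commit R8 -> on_hand[A=55 B=40 C=22 D=34] avail[A=45 B=28 C=22 D=34] open={R4,R5,R6,R7}
Step 13: commit R4 -> on_hand[A=47 B=40 C=22 D=34] avail[A=45 B=28 C=22 D=34] open={R5,R6,R7}
Final available[C] = 22

Answer: 22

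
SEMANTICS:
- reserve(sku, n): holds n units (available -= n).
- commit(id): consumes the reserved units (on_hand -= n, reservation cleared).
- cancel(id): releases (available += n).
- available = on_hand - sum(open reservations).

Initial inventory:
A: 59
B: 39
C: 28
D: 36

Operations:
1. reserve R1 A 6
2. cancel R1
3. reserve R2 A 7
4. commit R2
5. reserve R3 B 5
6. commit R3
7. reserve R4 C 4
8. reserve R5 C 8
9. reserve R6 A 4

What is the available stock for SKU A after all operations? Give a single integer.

Step 1: reserve R1 A 6 -> on_hand[A=59 B=39 C=28 D=36] avail[A=53 B=39 C=28 D=36] open={R1}
Step 2: cancel R1 -> on_hand[A=59 B=39 C=28 D=36] avail[A=59 B=39 C=28 D=36] open={}
Step 3: reserve R2 A 7 -> on_hand[A=59 B=39 C=28 D=36] avail[A=52 B=39 C=28 D=36] open={R2}
Step 4: commit R2 -> on_hand[A=52 B=39 C=28 D=36] avail[A=52 B=39 C=28 D=36] open={}
Step 5: reserve R3 B 5 -> on_hand[A=52 B=39 C=28 D=36] avail[A=52 B=34 C=28 D=36] open={R3}
Step 6: commit R3 -> on_hand[A=52 B=34 C=28 D=36] avail[A=52 B=34 C=28 D=36] open={}
Step 7: reserve R4 C 4 -> on_hand[A=52 B=34 C=28 D=36] avail[A=52 B=34 C=24 D=36] open={R4}
Step 8: reserve R5 C 8 -> on_hand[A=52 B=34 C=28 D=36] avail[A=52 B=34 C=16 D=36] open={R4,R5}
Step 9: reserve R6 A 4 -> on_hand[A=52 B=34 C=28 D=36] avail[A=48 B=34 C=16 D=36] open={R4,R5,R6}
Final available[A] = 48

Answer: 48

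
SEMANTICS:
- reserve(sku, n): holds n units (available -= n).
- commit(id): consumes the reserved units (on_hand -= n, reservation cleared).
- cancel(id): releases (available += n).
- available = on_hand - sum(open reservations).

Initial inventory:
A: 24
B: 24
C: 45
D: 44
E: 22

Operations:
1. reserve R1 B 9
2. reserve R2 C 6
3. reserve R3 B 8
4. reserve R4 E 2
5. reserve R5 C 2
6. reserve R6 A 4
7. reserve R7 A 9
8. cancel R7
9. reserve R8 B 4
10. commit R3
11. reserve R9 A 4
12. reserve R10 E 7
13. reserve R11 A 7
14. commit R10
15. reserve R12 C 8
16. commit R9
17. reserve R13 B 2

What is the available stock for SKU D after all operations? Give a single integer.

Step 1: reserve R1 B 9 -> on_hand[A=24 B=24 C=45 D=44 E=22] avail[A=24 B=15 C=45 D=44 E=22] open={R1}
Step 2: reserve R2 C 6 -> on_hand[A=24 B=24 C=45 D=44 E=22] avail[A=24 B=15 C=39 D=44 E=22] open={R1,R2}
Step 3: reserve R3 B 8 -> on_hand[A=24 B=24 C=45 D=44 E=22] avail[A=24 B=7 C=39 D=44 E=22] open={R1,R2,R3}
Step 4: reserve R4 E 2 -> on_hand[A=24 B=24 C=45 D=44 E=22] avail[A=24 B=7 C=39 D=44 E=20] open={R1,R2,R3,R4}
Step 5: reserve R5 C 2 -> on_hand[A=24 B=24 C=45 D=44 E=22] avail[A=24 B=7 C=37 D=44 E=20] open={R1,R2,R3,R4,R5}
Step 6: reserve R6 A 4 -> on_hand[A=24 B=24 C=45 D=44 E=22] avail[A=20 B=7 C=37 D=44 E=20] open={R1,R2,R3,R4,R5,R6}
Step 7: reserve R7 A 9 -> on_hand[A=24 B=24 C=45 D=44 E=22] avail[A=11 B=7 C=37 D=44 E=20] open={R1,R2,R3,R4,R5,R6,R7}
Step 8: cancel R7 -> on_hand[A=24 B=24 C=45 D=44 E=22] avail[A=20 B=7 C=37 D=44 E=20] open={R1,R2,R3,R4,R5,R6}
Step 9: reserve R8 B 4 -> on_hand[A=24 B=24 C=45 D=44 E=22] avail[A=20 B=3 C=37 D=44 E=20] open={R1,R2,R3,R4,R5,R6,R8}
Step 10: commit R3 -> on_hand[A=24 B=16 C=45 D=44 E=22] avail[A=20 B=3 C=37 D=44 E=20] open={R1,R2,R4,R5,R6,R8}
Step 11: reserve R9 A 4 -> on_hand[A=24 B=16 C=45 D=44 E=22] avail[A=16 B=3 C=37 D=44 E=20] open={R1,R2,R4,R5,R6,R8,R9}
Step 12: reserve R10 E 7 -> on_hand[A=24 B=16 C=45 D=44 E=22] avail[A=16 B=3 C=37 D=44 E=13] open={R1,R10,R2,R4,R5,R6,R8,R9}
Step 13: reserve R11 A 7 -> on_hand[A=24 B=16 C=45 D=44 E=22] avail[A=9 B=3 C=37 D=44 E=13] open={R1,R10,R11,R2,R4,R5,R6,R8,R9}
Step 14: commit R10 -> on_hand[A=24 B=16 C=45 D=44 E=15] avail[A=9 B=3 C=37 D=44 E=13] open={R1,R11,R2,R4,R5,R6,R8,R9}
Step 15: reserve R12 C 8 -> on_hand[A=24 B=16 C=45 D=44 E=15] avail[A=9 B=3 C=29 D=44 E=13] open={R1,R11,R12,R2,R4,R5,R6,R8,R9}
Step 16: commit R9 -> on_hand[A=20 B=16 C=45 D=44 E=15] avail[A=9 B=3 C=29 D=44 E=13] open={R1,R11,R12,R2,R4,R5,R6,R8}
Step 17: reserve R13 B 2 -> on_hand[A=20 B=16 C=45 D=44 E=15] avail[A=9 B=1 C=29 D=44 E=13] open={R1,R11,R12,R13,R2,R4,R5,R6,R8}
Final available[D] = 44

Answer: 44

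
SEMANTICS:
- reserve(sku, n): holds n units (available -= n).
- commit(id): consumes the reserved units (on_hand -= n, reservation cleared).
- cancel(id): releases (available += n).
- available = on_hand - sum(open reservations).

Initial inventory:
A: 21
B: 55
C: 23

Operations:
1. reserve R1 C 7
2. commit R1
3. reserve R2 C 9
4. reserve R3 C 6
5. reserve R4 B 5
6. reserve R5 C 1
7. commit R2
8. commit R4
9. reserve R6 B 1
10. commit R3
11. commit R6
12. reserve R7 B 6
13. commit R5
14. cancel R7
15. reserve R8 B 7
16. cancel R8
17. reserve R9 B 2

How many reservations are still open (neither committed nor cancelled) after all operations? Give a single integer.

Step 1: reserve R1 C 7 -> on_hand[A=21 B=55 C=23] avail[A=21 B=55 C=16] open={R1}
Step 2: commit R1 -> on_hand[A=21 B=55 C=16] avail[A=21 B=55 C=16] open={}
Step 3: reserve R2 C 9 -> on_hand[A=21 B=55 C=16] avail[A=21 B=55 C=7] open={R2}
Step 4: reserve R3 C 6 -> on_hand[A=21 B=55 C=16] avail[A=21 B=55 C=1] open={R2,R3}
Step 5: reserve R4 B 5 -> on_hand[A=21 B=55 C=16] avail[A=21 B=50 C=1] open={R2,R3,R4}
Step 6: reserve R5 C 1 -> on_hand[A=21 B=55 C=16] avail[A=21 B=50 C=0] open={R2,R3,R4,R5}
Step 7: commit R2 -> on_hand[A=21 B=55 C=7] avail[A=21 B=50 C=0] open={R3,R4,R5}
Step 8: commit R4 -> on_hand[A=21 B=50 C=7] avail[A=21 B=50 C=0] open={R3,R5}
Step 9: reserve R6 B 1 -> on_hand[A=21 B=50 C=7] avail[A=21 B=49 C=0] open={R3,R5,R6}
Step 10: commit R3 -> on_hand[A=21 B=50 C=1] avail[A=21 B=49 C=0] open={R5,R6}
Step 11: commit R6 -> on_hand[A=21 B=49 C=1] avail[A=21 B=49 C=0] open={R5}
Step 12: reserve R7 B 6 -> on_hand[A=21 B=49 C=1] avail[A=21 B=43 C=0] open={R5,R7}
Step 13: commit R5 -> on_hand[A=21 B=49 C=0] avail[A=21 B=43 C=0] open={R7}
Step 14: cancel R7 -> on_hand[A=21 B=49 C=0] avail[A=21 B=49 C=0] open={}
Step 15: reserve R8 B 7 -> on_hand[A=21 B=49 C=0] avail[A=21 B=42 C=0] open={R8}
Step 16: cancel R8 -> on_hand[A=21 B=49 C=0] avail[A=21 B=49 C=0] open={}
Step 17: reserve R9 B 2 -> on_hand[A=21 B=49 C=0] avail[A=21 B=47 C=0] open={R9}
Open reservations: ['R9'] -> 1

Answer: 1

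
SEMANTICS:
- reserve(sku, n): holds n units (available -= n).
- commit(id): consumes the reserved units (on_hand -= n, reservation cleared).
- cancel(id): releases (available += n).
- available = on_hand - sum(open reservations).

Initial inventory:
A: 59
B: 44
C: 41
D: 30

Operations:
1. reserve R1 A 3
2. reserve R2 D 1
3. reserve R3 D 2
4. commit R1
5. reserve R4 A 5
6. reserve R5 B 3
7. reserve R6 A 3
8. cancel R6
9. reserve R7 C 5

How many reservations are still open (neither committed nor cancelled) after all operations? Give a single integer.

Step 1: reserve R1 A 3 -> on_hand[A=59 B=44 C=41 D=30] avail[A=56 B=44 C=41 D=30] open={R1}
Step 2: reserve R2 D 1 -> on_hand[A=59 B=44 C=41 D=30] avail[A=56 B=44 C=41 D=29] open={R1,R2}
Step 3: reserve R3 D 2 -> on_hand[A=59 B=44 C=41 D=30] avail[A=56 B=44 C=41 D=27] open={R1,R2,R3}
Step 4: commit R1 -> on_hand[A=56 B=44 C=41 D=30] avail[A=56 B=44 C=41 D=27] open={R2,R3}
Step 5: reserve R4 A 5 -> on_hand[A=56 B=44 C=41 D=30] avail[A=51 B=44 C=41 D=27] open={R2,R3,R4}
Step 6: reserve R5 B 3 -> on_hand[A=56 B=44 C=41 D=30] avail[A=51 B=41 C=41 D=27] open={R2,R3,R4,R5}
Step 7: reserve R6 A 3 -> on_hand[A=56 B=44 C=41 D=30] avail[A=48 B=41 C=41 D=27] open={R2,R3,R4,R5,R6}
Step 8: cancel R6 -> on_hand[A=56 B=44 C=41 D=30] avail[A=51 B=41 C=41 D=27] open={R2,R3,R4,R5}
Step 9: reserve R7 C 5 -> on_hand[A=56 B=44 C=41 D=30] avail[A=51 B=41 C=36 D=27] open={R2,R3,R4,R5,R7}
Open reservations: ['R2', 'R3', 'R4', 'R5', 'R7'] -> 5

Answer: 5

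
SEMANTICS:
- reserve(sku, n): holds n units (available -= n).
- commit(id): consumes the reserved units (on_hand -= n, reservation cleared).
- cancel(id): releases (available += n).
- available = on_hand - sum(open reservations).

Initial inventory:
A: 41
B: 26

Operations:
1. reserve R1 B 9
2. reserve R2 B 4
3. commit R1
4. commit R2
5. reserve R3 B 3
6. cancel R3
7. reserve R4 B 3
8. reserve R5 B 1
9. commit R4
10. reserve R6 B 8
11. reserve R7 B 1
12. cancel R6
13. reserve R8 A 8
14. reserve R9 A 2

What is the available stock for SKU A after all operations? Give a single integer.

Answer: 31

Derivation:
Step 1: reserve R1 B 9 -> on_hand[A=41 B=26] avail[A=41 B=17] open={R1}
Step 2: reserve R2 B 4 -> on_hand[A=41 B=26] avail[A=41 B=13] open={R1,R2}
Step 3: commit R1 -> on_hand[A=41 B=17] avail[A=41 B=13] open={R2}
Step 4: commit R2 -> on_hand[A=41 B=13] avail[A=41 B=13] open={}
Step 5: reserve R3 B 3 -> on_hand[A=41 B=13] avail[A=41 B=10] open={R3}
Step 6: cancel R3 -> on_hand[A=41 B=13] avail[A=41 B=13] open={}
Step 7: reserve R4 B 3 -> on_hand[A=41 B=13] avail[A=41 B=10] open={R4}
Step 8: reserve R5 B 1 -> on_hand[A=41 B=13] avail[A=41 B=9] open={R4,R5}
Step 9: commit R4 -> on_hand[A=41 B=10] avail[A=41 B=9] open={R5}
Step 10: reserve R6 B 8 -> on_hand[A=41 B=10] avail[A=41 B=1] open={R5,R6}
Step 11: reserve R7 B 1 -> on_hand[A=41 B=10] avail[A=41 B=0] open={R5,R6,R7}
Step 12: cancel R6 -> on_hand[A=41 B=10] avail[A=41 B=8] open={R5,R7}
Step 13: reserve R8 A 8 -> on_hand[A=41 B=10] avail[A=33 B=8] open={R5,R7,R8}
Step 14: reserve R9 A 2 -> on_hand[A=41 B=10] avail[A=31 B=8] open={R5,R7,R8,R9}
Final available[A] = 31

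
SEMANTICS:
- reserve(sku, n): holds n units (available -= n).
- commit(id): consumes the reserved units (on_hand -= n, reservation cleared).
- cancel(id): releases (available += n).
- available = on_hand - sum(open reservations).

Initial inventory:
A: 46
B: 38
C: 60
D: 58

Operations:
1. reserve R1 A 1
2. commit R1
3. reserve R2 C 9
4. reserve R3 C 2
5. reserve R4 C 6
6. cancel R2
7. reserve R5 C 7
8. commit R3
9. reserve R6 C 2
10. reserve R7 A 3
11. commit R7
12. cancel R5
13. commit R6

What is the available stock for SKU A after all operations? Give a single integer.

Step 1: reserve R1 A 1 -> on_hand[A=46 B=38 C=60 D=58] avail[A=45 B=38 C=60 D=58] open={R1}
Step 2: commit R1 -> on_hand[A=45 B=38 C=60 D=58] avail[A=45 B=38 C=60 D=58] open={}
Step 3: reserve R2 C 9 -> on_hand[A=45 B=38 C=60 D=58] avail[A=45 B=38 C=51 D=58] open={R2}
Step 4: reserve R3 C 2 -> on_hand[A=45 B=38 C=60 D=58] avail[A=45 B=38 C=49 D=58] open={R2,R3}
Step 5: reserve R4 C 6 -> on_hand[A=45 B=38 C=60 D=58] avail[A=45 B=38 C=43 D=58] open={R2,R3,R4}
Step 6: cancel R2 -> on_hand[A=45 B=38 C=60 D=58] avail[A=45 B=38 C=52 D=58] open={R3,R4}
Step 7: reserve R5 C 7 -> on_hand[A=45 B=38 C=60 D=58] avail[A=45 B=38 C=45 D=58] open={R3,R4,R5}
Step 8: commit R3 -> on_hand[A=45 B=38 C=58 D=58] avail[A=45 B=38 C=45 D=58] open={R4,R5}
Step 9: reserve R6 C 2 -> on_hand[A=45 B=38 C=58 D=58] avail[A=45 B=38 C=43 D=58] open={R4,R5,R6}
Step 10: reserve R7 A 3 -> on_hand[A=45 B=38 C=58 D=58] avail[A=42 B=38 C=43 D=58] open={R4,R5,R6,R7}
Step 11: commit R7 -> on_hand[A=42 B=38 C=58 D=58] avail[A=42 B=38 C=43 D=58] open={R4,R5,R6}
Step 12: cancel R5 -> on_hand[A=42 B=38 C=58 D=58] avail[A=42 B=38 C=50 D=58] open={R4,R6}
Step 13: commit R6 -> on_hand[A=42 B=38 C=56 D=58] avail[A=42 B=38 C=50 D=58] open={R4}
Final available[A] = 42

Answer: 42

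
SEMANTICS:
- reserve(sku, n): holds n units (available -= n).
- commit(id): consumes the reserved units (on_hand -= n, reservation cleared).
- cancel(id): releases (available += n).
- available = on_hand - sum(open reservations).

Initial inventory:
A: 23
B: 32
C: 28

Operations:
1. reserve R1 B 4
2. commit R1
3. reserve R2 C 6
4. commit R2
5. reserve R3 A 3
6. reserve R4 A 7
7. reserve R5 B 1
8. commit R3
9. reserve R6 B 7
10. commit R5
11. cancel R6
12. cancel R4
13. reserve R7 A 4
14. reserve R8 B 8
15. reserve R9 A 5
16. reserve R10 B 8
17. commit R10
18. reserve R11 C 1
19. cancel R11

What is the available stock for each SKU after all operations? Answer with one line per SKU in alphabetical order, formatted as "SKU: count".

Step 1: reserve R1 B 4 -> on_hand[A=23 B=32 C=28] avail[A=23 B=28 C=28] open={R1}
Step 2: commit R1 -> on_hand[A=23 B=28 C=28] avail[A=23 B=28 C=28] open={}
Step 3: reserve R2 C 6 -> on_hand[A=23 B=28 C=28] avail[A=23 B=28 C=22] open={R2}
Step 4: commit R2 -> on_hand[A=23 B=28 C=22] avail[A=23 B=28 C=22] open={}
Step 5: reserve R3 A 3 -> on_hand[A=23 B=28 C=22] avail[A=20 B=28 C=22] open={R3}
Step 6: reserve R4 A 7 -> on_hand[A=23 B=28 C=22] avail[A=13 B=28 C=22] open={R3,R4}
Step 7: reserve R5 B 1 -> on_hand[A=23 B=28 C=22] avail[A=13 B=27 C=22] open={R3,R4,R5}
Step 8: commit R3 -> on_hand[A=20 B=28 C=22] avail[A=13 B=27 C=22] open={R4,R5}
Step 9: reserve R6 B 7 -> on_hand[A=20 B=28 C=22] avail[A=13 B=20 C=22] open={R4,R5,R6}
Step 10: commit R5 -> on_hand[A=20 B=27 C=22] avail[A=13 B=20 C=22] open={R4,R6}
Step 11: cancel R6 -> on_hand[A=20 B=27 C=22] avail[A=13 B=27 C=22] open={R4}
Step 12: cancel R4 -> on_hand[A=20 B=27 C=22] avail[A=20 B=27 C=22] open={}
Step 13: reserve R7 A 4 -> on_hand[A=20 B=27 C=22] avail[A=16 B=27 C=22] open={R7}
Step 14: reserve R8 B 8 -> on_hand[A=20 B=27 C=22] avail[A=16 B=19 C=22] open={R7,R8}
Step 15: reserve R9 A 5 -> on_hand[A=20 B=27 C=22] avail[A=11 B=19 C=22] open={R7,R8,R9}
Step 16: reserve R10 B 8 -> on_hand[A=20 B=27 C=22] avail[A=11 B=11 C=22] open={R10,R7,R8,R9}
Step 17: commit R10 -> on_hand[A=20 B=19 C=22] avail[A=11 B=11 C=22] open={R7,R8,R9}
Step 18: reserve R11 C 1 -> on_hand[A=20 B=19 C=22] avail[A=11 B=11 C=21] open={R11,R7,R8,R9}
Step 19: cancel R11 -> on_hand[A=20 B=19 C=22] avail[A=11 B=11 C=22] open={R7,R8,R9}

Answer: A: 11
B: 11
C: 22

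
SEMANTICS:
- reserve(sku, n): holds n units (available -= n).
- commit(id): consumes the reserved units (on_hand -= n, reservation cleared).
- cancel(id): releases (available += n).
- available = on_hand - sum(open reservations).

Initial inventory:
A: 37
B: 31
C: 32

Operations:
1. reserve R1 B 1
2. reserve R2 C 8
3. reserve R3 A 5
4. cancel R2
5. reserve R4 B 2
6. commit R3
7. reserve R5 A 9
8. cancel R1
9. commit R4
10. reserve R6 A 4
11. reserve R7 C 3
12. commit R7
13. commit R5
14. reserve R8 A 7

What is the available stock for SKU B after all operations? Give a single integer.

Answer: 29

Derivation:
Step 1: reserve R1 B 1 -> on_hand[A=37 B=31 C=32] avail[A=37 B=30 C=32] open={R1}
Step 2: reserve R2 C 8 -> on_hand[A=37 B=31 C=32] avail[A=37 B=30 C=24] open={R1,R2}
Step 3: reserve R3 A 5 -> on_hand[A=37 B=31 C=32] avail[A=32 B=30 C=24] open={R1,R2,R3}
Step 4: cancel R2 -> on_hand[A=37 B=31 C=32] avail[A=32 B=30 C=32] open={R1,R3}
Step 5: reserve R4 B 2 -> on_hand[A=37 B=31 C=32] avail[A=32 B=28 C=32] open={R1,R3,R4}
Step 6: commit R3 -> on_hand[A=32 B=31 C=32] avail[A=32 B=28 C=32] open={R1,R4}
Step 7: reserve R5 A 9 -> on_hand[A=32 B=31 C=32] avail[A=23 B=28 C=32] open={R1,R4,R5}
Step 8: cancel R1 -> on_hand[A=32 B=31 C=32] avail[A=23 B=29 C=32] open={R4,R5}
Step 9: commit R4 -> on_hand[A=32 B=29 C=32] avail[A=23 B=29 C=32] open={R5}
Step 10: reserve R6 A 4 -> on_hand[A=32 B=29 C=32] avail[A=19 B=29 C=32] open={R5,R6}
Step 11: reserve R7 C 3 -> on_hand[A=32 B=29 C=32] avail[A=19 B=29 C=29] open={R5,R6,R7}
Step 12: commit R7 -> on_hand[A=32 B=29 C=29] avail[A=19 B=29 C=29] open={R5,R6}
Step 13: commit R5 -> on_hand[A=23 B=29 C=29] avail[A=19 B=29 C=29] open={R6}
Step 14: reserve R8 A 7 -> on_hand[A=23 B=29 C=29] avail[A=12 B=29 C=29] open={R6,R8}
Final available[B] = 29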